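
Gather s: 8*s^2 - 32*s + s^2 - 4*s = 9*s^2 - 36*s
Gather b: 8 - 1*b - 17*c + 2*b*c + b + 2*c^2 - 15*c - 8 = 2*b*c + 2*c^2 - 32*c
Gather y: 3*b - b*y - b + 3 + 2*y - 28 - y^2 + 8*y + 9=2*b - y^2 + y*(10 - b) - 16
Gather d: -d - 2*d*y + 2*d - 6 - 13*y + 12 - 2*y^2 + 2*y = d*(1 - 2*y) - 2*y^2 - 11*y + 6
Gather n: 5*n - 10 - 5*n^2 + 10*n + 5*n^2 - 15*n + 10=0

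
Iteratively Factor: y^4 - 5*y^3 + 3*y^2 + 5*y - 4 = (y - 1)*(y^3 - 4*y^2 - y + 4) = (y - 1)^2*(y^2 - 3*y - 4) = (y - 1)^2*(y + 1)*(y - 4)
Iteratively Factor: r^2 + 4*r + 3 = (r + 1)*(r + 3)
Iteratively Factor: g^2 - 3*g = (g - 3)*(g)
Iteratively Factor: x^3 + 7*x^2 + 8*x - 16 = (x - 1)*(x^2 + 8*x + 16) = (x - 1)*(x + 4)*(x + 4)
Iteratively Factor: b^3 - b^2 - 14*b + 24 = (b - 3)*(b^2 + 2*b - 8) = (b - 3)*(b - 2)*(b + 4)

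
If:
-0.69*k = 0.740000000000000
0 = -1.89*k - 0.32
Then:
No Solution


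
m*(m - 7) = m^2 - 7*m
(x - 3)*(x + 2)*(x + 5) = x^3 + 4*x^2 - 11*x - 30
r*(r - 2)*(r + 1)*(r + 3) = r^4 + 2*r^3 - 5*r^2 - 6*r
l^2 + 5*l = l*(l + 5)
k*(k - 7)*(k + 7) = k^3 - 49*k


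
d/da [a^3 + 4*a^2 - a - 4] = 3*a^2 + 8*a - 1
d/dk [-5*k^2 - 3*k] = -10*k - 3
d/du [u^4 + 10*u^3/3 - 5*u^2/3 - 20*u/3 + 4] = 4*u^3 + 10*u^2 - 10*u/3 - 20/3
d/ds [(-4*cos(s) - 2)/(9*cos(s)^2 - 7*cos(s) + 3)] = 2*(-18*cos(s)^2 - 18*cos(s) + 13)*sin(s)/(9*sin(s)^2 + 7*cos(s) - 12)^2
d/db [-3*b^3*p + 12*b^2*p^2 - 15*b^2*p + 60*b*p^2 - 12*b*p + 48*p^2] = 3*p*(-3*b^2 + 8*b*p - 10*b + 20*p - 4)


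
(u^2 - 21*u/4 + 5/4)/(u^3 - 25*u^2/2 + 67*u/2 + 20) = (4*u - 1)/(2*(2*u^2 - 15*u - 8))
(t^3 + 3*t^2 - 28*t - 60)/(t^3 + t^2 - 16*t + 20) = (t^3 + 3*t^2 - 28*t - 60)/(t^3 + t^2 - 16*t + 20)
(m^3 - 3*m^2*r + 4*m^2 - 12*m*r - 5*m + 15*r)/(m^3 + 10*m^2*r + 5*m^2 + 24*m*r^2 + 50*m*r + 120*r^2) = (m^2 - 3*m*r - m + 3*r)/(m^2 + 10*m*r + 24*r^2)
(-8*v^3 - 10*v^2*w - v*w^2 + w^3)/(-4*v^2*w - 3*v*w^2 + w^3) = (2*v + w)/w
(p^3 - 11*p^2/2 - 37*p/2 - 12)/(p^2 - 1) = (p^2 - 13*p/2 - 12)/(p - 1)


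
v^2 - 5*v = v*(v - 5)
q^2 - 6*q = q*(q - 6)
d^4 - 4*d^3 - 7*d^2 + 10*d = d*(d - 5)*(d - 1)*(d + 2)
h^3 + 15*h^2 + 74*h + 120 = (h + 4)*(h + 5)*(h + 6)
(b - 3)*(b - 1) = b^2 - 4*b + 3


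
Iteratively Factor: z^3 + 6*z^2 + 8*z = (z + 4)*(z^2 + 2*z) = z*(z + 4)*(z + 2)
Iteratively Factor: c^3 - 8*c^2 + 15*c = (c - 3)*(c^2 - 5*c) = c*(c - 3)*(c - 5)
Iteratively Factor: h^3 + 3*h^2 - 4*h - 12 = (h - 2)*(h^2 + 5*h + 6) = (h - 2)*(h + 2)*(h + 3)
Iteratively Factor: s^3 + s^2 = (s + 1)*(s^2) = s*(s + 1)*(s)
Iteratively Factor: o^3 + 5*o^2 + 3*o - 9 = (o + 3)*(o^2 + 2*o - 3) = (o - 1)*(o + 3)*(o + 3)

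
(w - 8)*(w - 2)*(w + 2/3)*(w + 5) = w^4 - 13*w^3/3 - 112*w^2/3 + 172*w/3 + 160/3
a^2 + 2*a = a*(a + 2)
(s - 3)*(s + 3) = s^2 - 9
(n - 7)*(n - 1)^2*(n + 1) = n^4 - 8*n^3 + 6*n^2 + 8*n - 7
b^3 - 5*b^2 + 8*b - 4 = (b - 2)^2*(b - 1)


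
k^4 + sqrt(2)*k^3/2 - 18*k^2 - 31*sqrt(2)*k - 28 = (k - 7*sqrt(2)/2)*(k + sqrt(2))^2*(k + 2*sqrt(2))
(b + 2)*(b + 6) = b^2 + 8*b + 12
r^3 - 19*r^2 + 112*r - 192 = (r - 8)^2*(r - 3)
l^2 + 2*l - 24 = (l - 4)*(l + 6)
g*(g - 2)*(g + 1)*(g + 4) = g^4 + 3*g^3 - 6*g^2 - 8*g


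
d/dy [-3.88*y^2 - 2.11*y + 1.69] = -7.76*y - 2.11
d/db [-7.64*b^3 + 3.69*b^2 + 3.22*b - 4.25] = -22.92*b^2 + 7.38*b + 3.22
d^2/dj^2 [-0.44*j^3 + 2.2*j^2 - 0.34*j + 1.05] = 4.4 - 2.64*j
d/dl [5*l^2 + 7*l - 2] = 10*l + 7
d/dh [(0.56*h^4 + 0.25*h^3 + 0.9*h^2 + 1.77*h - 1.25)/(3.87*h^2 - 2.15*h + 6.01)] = (4.3344*h^5 - 2.6445*h^4 + 12.3874*h^3 - 4.2774*h^2 + 20.493*h + 7.9502)/(14.9769*h^4 - 16.641*h^3 + 51.1399*h^2 - 25.843*h + 36.1201)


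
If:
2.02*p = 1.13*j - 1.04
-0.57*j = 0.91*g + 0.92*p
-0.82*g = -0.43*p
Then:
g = -0.11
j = 0.53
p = -0.22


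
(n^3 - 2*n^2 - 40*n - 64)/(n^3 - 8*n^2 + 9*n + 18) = (n^3 - 2*n^2 - 40*n - 64)/(n^3 - 8*n^2 + 9*n + 18)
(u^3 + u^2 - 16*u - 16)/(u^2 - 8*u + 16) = (u^2 + 5*u + 4)/(u - 4)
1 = 1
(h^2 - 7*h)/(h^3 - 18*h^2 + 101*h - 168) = h/(h^2 - 11*h + 24)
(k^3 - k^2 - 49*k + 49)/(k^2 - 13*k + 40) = (k^3 - k^2 - 49*k + 49)/(k^2 - 13*k + 40)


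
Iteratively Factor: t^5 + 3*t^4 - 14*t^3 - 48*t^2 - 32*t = (t)*(t^4 + 3*t^3 - 14*t^2 - 48*t - 32) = t*(t + 1)*(t^3 + 2*t^2 - 16*t - 32) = t*(t + 1)*(t + 2)*(t^2 - 16) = t*(t + 1)*(t + 2)*(t + 4)*(t - 4)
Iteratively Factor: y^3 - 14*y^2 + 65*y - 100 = (y - 4)*(y^2 - 10*y + 25) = (y - 5)*(y - 4)*(y - 5)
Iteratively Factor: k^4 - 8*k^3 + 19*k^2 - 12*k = (k)*(k^3 - 8*k^2 + 19*k - 12) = k*(k - 3)*(k^2 - 5*k + 4) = k*(k - 3)*(k - 1)*(k - 4)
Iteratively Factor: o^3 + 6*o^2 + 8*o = (o)*(o^2 + 6*o + 8) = o*(o + 4)*(o + 2)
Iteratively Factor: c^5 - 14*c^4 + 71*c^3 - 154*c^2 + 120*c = (c - 4)*(c^4 - 10*c^3 + 31*c^2 - 30*c) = (c - 4)*(c - 3)*(c^3 - 7*c^2 + 10*c) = (c - 5)*(c - 4)*(c - 3)*(c^2 - 2*c) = c*(c - 5)*(c - 4)*(c - 3)*(c - 2)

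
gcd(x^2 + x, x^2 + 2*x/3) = x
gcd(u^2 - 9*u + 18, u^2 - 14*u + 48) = u - 6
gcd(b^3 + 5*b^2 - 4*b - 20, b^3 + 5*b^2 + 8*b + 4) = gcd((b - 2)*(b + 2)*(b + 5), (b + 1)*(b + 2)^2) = b + 2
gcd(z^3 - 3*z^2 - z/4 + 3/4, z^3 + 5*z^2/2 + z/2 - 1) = z - 1/2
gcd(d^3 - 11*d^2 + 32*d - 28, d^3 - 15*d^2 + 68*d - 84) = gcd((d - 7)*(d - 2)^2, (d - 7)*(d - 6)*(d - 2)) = d^2 - 9*d + 14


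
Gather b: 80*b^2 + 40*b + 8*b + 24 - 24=80*b^2 + 48*b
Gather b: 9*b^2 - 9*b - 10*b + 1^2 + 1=9*b^2 - 19*b + 2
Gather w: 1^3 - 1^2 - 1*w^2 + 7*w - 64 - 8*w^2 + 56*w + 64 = -9*w^2 + 63*w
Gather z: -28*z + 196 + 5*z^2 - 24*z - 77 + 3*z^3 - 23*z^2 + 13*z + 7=3*z^3 - 18*z^2 - 39*z + 126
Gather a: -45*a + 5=5 - 45*a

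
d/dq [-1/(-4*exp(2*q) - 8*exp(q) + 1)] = -8*(exp(q) + 1)*exp(q)/(4*exp(2*q) + 8*exp(q) - 1)^2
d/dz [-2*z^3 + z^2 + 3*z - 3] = -6*z^2 + 2*z + 3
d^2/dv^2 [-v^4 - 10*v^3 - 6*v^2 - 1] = -12*v^2 - 60*v - 12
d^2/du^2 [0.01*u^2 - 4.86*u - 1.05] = 0.0200000000000000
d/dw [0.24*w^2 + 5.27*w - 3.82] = 0.48*w + 5.27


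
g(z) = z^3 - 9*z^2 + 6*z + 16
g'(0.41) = -0.88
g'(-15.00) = 951.00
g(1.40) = 9.50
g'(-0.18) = 9.34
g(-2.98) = -108.27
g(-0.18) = 14.62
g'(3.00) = -21.00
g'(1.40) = -13.32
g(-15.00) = -5474.00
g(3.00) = -20.00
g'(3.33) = -20.67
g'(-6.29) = 237.91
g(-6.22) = -610.16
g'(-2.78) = 79.23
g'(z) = 3*z^2 - 18*z + 6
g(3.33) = -26.89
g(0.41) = 17.02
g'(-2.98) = 86.28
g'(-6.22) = 234.03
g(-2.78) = -91.72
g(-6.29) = -626.68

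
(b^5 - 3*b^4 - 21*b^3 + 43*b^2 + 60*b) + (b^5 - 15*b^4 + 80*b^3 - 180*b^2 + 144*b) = 2*b^5 - 18*b^4 + 59*b^3 - 137*b^2 + 204*b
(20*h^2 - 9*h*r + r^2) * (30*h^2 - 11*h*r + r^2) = 600*h^4 - 490*h^3*r + 149*h^2*r^2 - 20*h*r^3 + r^4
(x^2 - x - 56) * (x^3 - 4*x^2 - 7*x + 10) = x^5 - 5*x^4 - 59*x^3 + 241*x^2 + 382*x - 560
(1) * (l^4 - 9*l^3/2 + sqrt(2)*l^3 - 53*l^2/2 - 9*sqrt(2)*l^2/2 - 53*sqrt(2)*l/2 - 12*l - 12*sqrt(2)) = l^4 - 9*l^3/2 + sqrt(2)*l^3 - 53*l^2/2 - 9*sqrt(2)*l^2/2 - 53*sqrt(2)*l/2 - 12*l - 12*sqrt(2)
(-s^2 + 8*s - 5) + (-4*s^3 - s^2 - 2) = -4*s^3 - 2*s^2 + 8*s - 7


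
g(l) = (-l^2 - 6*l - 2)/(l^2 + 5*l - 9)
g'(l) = (-2*l - 6)/(l^2 + 5*l - 9) + (-2*l - 5)*(-l^2 - 6*l - 2)/(l^2 + 5*l - 9)^2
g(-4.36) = -0.44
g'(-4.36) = -0.09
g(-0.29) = 0.03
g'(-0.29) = 0.54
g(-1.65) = -0.36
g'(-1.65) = 0.14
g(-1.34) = -0.31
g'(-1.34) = 0.19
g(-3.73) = -0.47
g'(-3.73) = -0.02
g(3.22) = -1.81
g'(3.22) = 0.48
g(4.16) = -1.52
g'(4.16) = 0.20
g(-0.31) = 0.02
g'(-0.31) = 0.52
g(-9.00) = -1.07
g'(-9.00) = -0.07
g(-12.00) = -0.99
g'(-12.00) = -0.00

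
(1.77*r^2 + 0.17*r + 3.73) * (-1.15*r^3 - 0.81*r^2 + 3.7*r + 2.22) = -2.0355*r^5 - 1.6292*r^4 + 2.1218*r^3 + 1.5371*r^2 + 14.1784*r + 8.2806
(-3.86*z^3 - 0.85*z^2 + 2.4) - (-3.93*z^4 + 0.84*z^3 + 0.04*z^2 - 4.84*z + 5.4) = 3.93*z^4 - 4.7*z^3 - 0.89*z^2 + 4.84*z - 3.0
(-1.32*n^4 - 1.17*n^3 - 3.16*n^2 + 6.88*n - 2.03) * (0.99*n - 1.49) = -1.3068*n^5 + 0.8085*n^4 - 1.3851*n^3 + 11.5196*n^2 - 12.2609*n + 3.0247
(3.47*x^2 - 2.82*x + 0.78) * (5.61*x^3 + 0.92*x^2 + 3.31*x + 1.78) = 19.4667*x^5 - 12.6278*x^4 + 13.2671*x^3 - 2.44*x^2 - 2.4378*x + 1.3884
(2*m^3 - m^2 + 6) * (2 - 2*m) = -4*m^4 + 6*m^3 - 2*m^2 - 12*m + 12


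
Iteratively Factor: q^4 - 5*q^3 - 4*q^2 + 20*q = (q + 2)*(q^3 - 7*q^2 + 10*q) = (q - 5)*(q + 2)*(q^2 - 2*q) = (q - 5)*(q - 2)*(q + 2)*(q)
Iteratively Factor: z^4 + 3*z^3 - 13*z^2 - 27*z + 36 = (z - 1)*(z^3 + 4*z^2 - 9*z - 36) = (z - 1)*(z + 4)*(z^2 - 9) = (z - 3)*(z - 1)*(z + 4)*(z + 3)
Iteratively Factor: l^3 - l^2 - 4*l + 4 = (l + 2)*(l^2 - 3*l + 2) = (l - 1)*(l + 2)*(l - 2)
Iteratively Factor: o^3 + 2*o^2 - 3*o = (o)*(o^2 + 2*o - 3) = o*(o - 1)*(o + 3)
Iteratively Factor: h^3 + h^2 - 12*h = (h - 3)*(h^2 + 4*h) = h*(h - 3)*(h + 4)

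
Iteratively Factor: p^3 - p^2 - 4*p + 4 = (p + 2)*(p^2 - 3*p + 2) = (p - 2)*(p + 2)*(p - 1)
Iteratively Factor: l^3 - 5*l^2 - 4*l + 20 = (l + 2)*(l^2 - 7*l + 10) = (l - 5)*(l + 2)*(l - 2)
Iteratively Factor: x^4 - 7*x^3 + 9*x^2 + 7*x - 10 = (x - 2)*(x^3 - 5*x^2 - x + 5) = (x - 2)*(x - 1)*(x^2 - 4*x - 5) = (x - 2)*(x - 1)*(x + 1)*(x - 5)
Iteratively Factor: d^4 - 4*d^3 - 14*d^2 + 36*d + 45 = (d - 5)*(d^3 + d^2 - 9*d - 9) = (d - 5)*(d + 3)*(d^2 - 2*d - 3) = (d - 5)*(d - 3)*(d + 3)*(d + 1)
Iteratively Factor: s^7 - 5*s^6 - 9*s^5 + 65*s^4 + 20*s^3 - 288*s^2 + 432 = (s - 2)*(s^6 - 3*s^5 - 15*s^4 + 35*s^3 + 90*s^2 - 108*s - 216) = (s - 3)*(s - 2)*(s^5 - 15*s^3 - 10*s^2 + 60*s + 72) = (s - 3)*(s - 2)*(s + 2)*(s^4 - 2*s^3 - 11*s^2 + 12*s + 36) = (s - 3)*(s - 2)*(s + 2)^2*(s^3 - 4*s^2 - 3*s + 18) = (s - 3)^2*(s - 2)*(s + 2)^2*(s^2 - s - 6) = (s - 3)^3*(s - 2)*(s + 2)^2*(s + 2)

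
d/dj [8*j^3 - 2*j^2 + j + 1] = 24*j^2 - 4*j + 1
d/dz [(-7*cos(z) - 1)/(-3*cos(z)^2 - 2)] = (21*cos(z)^2 + 6*cos(z) - 14)*sin(z)/(3*sin(z)^2 - 5)^2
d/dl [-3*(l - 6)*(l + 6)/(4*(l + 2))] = 3*(-2*l*(l + 2) + (l - 6)*(l + 6))/(4*(l + 2)^2)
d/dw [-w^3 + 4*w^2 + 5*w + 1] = -3*w^2 + 8*w + 5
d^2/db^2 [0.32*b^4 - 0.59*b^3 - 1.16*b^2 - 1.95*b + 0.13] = 3.84*b^2 - 3.54*b - 2.32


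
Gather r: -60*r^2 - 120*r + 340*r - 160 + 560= -60*r^2 + 220*r + 400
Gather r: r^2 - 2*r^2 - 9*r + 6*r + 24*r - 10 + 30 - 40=-r^2 + 21*r - 20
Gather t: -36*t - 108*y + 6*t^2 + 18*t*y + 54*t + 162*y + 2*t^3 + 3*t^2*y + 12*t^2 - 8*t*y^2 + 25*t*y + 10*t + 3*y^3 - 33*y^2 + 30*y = 2*t^3 + t^2*(3*y + 18) + t*(-8*y^2 + 43*y + 28) + 3*y^3 - 33*y^2 + 84*y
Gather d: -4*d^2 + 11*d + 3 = -4*d^2 + 11*d + 3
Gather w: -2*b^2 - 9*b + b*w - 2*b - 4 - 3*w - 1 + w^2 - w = -2*b^2 - 11*b + w^2 + w*(b - 4) - 5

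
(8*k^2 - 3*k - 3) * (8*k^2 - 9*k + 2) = 64*k^4 - 96*k^3 + 19*k^2 + 21*k - 6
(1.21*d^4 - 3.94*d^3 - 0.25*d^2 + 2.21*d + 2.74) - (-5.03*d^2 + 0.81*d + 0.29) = 1.21*d^4 - 3.94*d^3 + 4.78*d^2 + 1.4*d + 2.45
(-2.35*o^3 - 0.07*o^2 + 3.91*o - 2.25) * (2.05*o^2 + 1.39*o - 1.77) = -4.8175*o^5 - 3.41*o^4 + 12.0777*o^3 + 0.9463*o^2 - 10.0482*o + 3.9825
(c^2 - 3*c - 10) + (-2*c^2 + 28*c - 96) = -c^2 + 25*c - 106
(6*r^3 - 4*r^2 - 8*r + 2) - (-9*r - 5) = 6*r^3 - 4*r^2 + r + 7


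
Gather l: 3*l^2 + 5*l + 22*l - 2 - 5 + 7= 3*l^2 + 27*l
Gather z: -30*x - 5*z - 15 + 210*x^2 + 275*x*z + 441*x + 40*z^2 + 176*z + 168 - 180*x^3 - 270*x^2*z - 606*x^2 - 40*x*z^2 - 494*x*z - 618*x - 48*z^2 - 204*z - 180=-180*x^3 - 396*x^2 - 207*x + z^2*(-40*x - 8) + z*(-270*x^2 - 219*x - 33) - 27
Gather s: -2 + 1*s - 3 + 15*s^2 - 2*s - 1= 15*s^2 - s - 6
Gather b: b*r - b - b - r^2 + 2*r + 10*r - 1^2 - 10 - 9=b*(r - 2) - r^2 + 12*r - 20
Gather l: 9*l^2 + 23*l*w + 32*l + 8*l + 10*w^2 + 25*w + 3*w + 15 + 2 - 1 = 9*l^2 + l*(23*w + 40) + 10*w^2 + 28*w + 16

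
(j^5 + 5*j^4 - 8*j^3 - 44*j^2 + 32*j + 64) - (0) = j^5 + 5*j^4 - 8*j^3 - 44*j^2 + 32*j + 64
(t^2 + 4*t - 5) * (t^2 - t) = t^4 + 3*t^3 - 9*t^2 + 5*t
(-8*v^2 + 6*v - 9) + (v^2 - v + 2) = -7*v^2 + 5*v - 7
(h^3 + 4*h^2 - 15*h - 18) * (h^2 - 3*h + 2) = h^5 + h^4 - 25*h^3 + 35*h^2 + 24*h - 36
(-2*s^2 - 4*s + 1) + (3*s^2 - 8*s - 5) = s^2 - 12*s - 4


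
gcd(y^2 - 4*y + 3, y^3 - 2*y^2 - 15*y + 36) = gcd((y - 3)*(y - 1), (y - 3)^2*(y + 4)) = y - 3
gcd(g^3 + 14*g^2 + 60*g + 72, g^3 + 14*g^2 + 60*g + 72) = g^3 + 14*g^2 + 60*g + 72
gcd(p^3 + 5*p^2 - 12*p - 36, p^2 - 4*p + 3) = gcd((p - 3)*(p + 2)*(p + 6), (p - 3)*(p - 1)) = p - 3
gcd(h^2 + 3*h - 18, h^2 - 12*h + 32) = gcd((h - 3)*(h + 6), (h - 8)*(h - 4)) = 1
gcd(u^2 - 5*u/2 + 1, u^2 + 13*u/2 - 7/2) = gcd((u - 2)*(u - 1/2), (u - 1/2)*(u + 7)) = u - 1/2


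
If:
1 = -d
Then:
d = -1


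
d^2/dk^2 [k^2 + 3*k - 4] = 2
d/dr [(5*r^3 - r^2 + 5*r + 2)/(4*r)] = (10*r^3 - r^2 - 2)/(4*r^2)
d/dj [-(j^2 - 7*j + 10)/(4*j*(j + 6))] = (-13*j^2 + 20*j + 60)/(4*j^2*(j^2 + 12*j + 36))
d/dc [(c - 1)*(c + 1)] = 2*c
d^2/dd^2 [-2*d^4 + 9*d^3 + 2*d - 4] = 6*d*(9 - 4*d)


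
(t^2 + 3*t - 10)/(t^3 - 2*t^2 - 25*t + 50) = 1/(t - 5)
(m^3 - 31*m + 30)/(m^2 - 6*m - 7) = (-m^3 + 31*m - 30)/(-m^2 + 6*m + 7)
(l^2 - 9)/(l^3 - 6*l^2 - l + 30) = (l + 3)/(l^2 - 3*l - 10)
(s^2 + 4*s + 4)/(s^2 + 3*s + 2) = (s + 2)/(s + 1)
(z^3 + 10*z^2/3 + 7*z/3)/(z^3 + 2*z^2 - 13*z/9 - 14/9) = 3*z*(z + 1)/(3*z^2 - z - 2)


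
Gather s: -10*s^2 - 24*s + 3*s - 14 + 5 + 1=-10*s^2 - 21*s - 8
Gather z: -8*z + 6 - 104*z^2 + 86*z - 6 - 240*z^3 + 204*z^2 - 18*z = -240*z^3 + 100*z^2 + 60*z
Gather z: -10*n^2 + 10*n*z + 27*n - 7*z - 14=-10*n^2 + 27*n + z*(10*n - 7) - 14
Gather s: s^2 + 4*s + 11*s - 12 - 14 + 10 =s^2 + 15*s - 16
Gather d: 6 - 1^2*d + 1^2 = 7 - d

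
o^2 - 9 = (o - 3)*(o + 3)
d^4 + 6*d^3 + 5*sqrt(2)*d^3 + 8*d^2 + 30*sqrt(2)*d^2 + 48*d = d*(d + 6)*(d + sqrt(2))*(d + 4*sqrt(2))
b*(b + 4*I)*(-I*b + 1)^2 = -b^4 - 6*I*b^3 + 9*b^2 + 4*I*b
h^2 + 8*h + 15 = (h + 3)*(h + 5)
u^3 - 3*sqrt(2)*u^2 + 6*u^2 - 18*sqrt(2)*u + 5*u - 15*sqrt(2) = (u + 1)*(u + 5)*(u - 3*sqrt(2))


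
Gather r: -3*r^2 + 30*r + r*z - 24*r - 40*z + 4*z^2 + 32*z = -3*r^2 + r*(z + 6) + 4*z^2 - 8*z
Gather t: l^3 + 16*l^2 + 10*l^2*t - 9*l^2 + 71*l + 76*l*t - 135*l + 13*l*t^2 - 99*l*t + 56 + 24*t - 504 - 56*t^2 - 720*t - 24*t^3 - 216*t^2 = l^3 + 7*l^2 - 64*l - 24*t^3 + t^2*(13*l - 272) + t*(10*l^2 - 23*l - 696) - 448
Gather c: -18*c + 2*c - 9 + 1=-16*c - 8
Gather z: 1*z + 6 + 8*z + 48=9*z + 54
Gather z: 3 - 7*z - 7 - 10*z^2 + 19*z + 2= -10*z^2 + 12*z - 2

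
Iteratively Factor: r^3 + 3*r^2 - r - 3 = (r - 1)*(r^2 + 4*r + 3) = (r - 1)*(r + 3)*(r + 1)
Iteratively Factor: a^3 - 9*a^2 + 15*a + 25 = (a - 5)*(a^2 - 4*a - 5) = (a - 5)*(a + 1)*(a - 5)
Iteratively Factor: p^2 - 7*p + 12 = (p - 3)*(p - 4)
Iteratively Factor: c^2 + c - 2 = (c - 1)*(c + 2)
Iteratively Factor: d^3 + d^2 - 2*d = (d)*(d^2 + d - 2) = d*(d - 1)*(d + 2)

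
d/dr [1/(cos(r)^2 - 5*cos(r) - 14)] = (2*cos(r) - 5)*sin(r)/(sin(r)^2 + 5*cos(r) + 13)^2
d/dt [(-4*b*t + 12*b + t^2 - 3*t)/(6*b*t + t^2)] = (-72*b^2 + 10*b*t^2 - 24*b*t + 3*t^2)/(t^2*(36*b^2 + 12*b*t + t^2))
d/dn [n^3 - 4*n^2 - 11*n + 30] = 3*n^2 - 8*n - 11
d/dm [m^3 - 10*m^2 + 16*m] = 3*m^2 - 20*m + 16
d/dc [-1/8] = 0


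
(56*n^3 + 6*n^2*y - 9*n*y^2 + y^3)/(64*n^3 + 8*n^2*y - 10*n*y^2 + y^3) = (-7*n + y)/(-8*n + y)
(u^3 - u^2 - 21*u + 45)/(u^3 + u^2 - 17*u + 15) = (u - 3)/(u - 1)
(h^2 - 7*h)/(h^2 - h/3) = 3*(h - 7)/(3*h - 1)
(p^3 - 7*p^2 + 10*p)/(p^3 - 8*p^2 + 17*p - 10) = p/(p - 1)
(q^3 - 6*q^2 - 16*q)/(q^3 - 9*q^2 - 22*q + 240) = q*(q + 2)/(q^2 - q - 30)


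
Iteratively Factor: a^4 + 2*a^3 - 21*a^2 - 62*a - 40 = (a + 1)*(a^3 + a^2 - 22*a - 40) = (a + 1)*(a + 4)*(a^2 - 3*a - 10) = (a - 5)*(a + 1)*(a + 4)*(a + 2)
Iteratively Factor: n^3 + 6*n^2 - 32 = (n - 2)*(n^2 + 8*n + 16) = (n - 2)*(n + 4)*(n + 4)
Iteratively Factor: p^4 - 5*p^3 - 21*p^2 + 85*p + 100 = (p + 1)*(p^3 - 6*p^2 - 15*p + 100) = (p - 5)*(p + 1)*(p^2 - p - 20) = (p - 5)^2*(p + 1)*(p + 4)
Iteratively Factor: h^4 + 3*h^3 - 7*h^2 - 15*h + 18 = (h - 1)*(h^3 + 4*h^2 - 3*h - 18) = (h - 1)*(h + 3)*(h^2 + h - 6) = (h - 2)*(h - 1)*(h + 3)*(h + 3)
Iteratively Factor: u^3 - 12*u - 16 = (u + 2)*(u^2 - 2*u - 8) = (u + 2)^2*(u - 4)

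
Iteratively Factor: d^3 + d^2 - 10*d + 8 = (d + 4)*(d^2 - 3*d + 2) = (d - 1)*(d + 4)*(d - 2)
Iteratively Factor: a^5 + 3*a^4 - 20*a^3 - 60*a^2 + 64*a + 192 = (a - 4)*(a^4 + 7*a^3 + 8*a^2 - 28*a - 48) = (a - 4)*(a + 3)*(a^3 + 4*a^2 - 4*a - 16) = (a - 4)*(a + 2)*(a + 3)*(a^2 + 2*a - 8) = (a - 4)*(a + 2)*(a + 3)*(a + 4)*(a - 2)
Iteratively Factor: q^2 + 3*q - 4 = (q + 4)*(q - 1)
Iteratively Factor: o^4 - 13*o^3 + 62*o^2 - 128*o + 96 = (o - 4)*(o^3 - 9*o^2 + 26*o - 24) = (o - 4)*(o - 3)*(o^2 - 6*o + 8) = (o - 4)*(o - 3)*(o - 2)*(o - 4)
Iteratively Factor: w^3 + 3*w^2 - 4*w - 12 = (w - 2)*(w^2 + 5*w + 6) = (w - 2)*(w + 2)*(w + 3)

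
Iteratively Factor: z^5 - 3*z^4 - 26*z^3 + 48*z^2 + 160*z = (z + 4)*(z^4 - 7*z^3 + 2*z^2 + 40*z) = (z - 5)*(z + 4)*(z^3 - 2*z^2 - 8*z) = (z - 5)*(z + 2)*(z + 4)*(z^2 - 4*z) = z*(z - 5)*(z + 2)*(z + 4)*(z - 4)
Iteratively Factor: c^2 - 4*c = (c - 4)*(c)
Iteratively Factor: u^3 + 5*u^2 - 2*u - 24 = (u + 4)*(u^2 + u - 6) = (u + 3)*(u + 4)*(u - 2)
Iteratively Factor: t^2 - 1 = (t - 1)*(t + 1)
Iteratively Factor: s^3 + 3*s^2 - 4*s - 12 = (s - 2)*(s^2 + 5*s + 6) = (s - 2)*(s + 2)*(s + 3)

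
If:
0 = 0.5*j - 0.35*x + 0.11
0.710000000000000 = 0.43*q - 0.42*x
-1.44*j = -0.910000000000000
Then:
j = 0.63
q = 2.84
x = 1.22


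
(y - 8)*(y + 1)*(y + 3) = y^3 - 4*y^2 - 29*y - 24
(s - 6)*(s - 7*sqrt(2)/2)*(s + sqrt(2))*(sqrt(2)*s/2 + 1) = sqrt(2)*s^4/2 - 3*sqrt(2)*s^3 - 3*s^3/2 - 6*sqrt(2)*s^2 + 9*s^2 - 7*s + 36*sqrt(2)*s + 42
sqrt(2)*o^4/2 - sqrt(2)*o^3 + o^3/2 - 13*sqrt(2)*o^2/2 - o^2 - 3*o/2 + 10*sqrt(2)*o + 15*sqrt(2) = (o - 3)*(o - 2*sqrt(2))*(o + 5*sqrt(2)/2)*(sqrt(2)*o/2 + sqrt(2)/2)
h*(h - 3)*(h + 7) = h^3 + 4*h^2 - 21*h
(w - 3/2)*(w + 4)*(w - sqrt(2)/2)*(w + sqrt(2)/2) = w^4 + 5*w^3/2 - 13*w^2/2 - 5*w/4 + 3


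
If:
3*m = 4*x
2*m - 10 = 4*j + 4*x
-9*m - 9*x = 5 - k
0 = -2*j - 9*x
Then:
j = -27/10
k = 88/5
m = 4/5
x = 3/5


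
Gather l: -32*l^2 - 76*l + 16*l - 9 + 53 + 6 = -32*l^2 - 60*l + 50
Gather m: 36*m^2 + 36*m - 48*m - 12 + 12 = 36*m^2 - 12*m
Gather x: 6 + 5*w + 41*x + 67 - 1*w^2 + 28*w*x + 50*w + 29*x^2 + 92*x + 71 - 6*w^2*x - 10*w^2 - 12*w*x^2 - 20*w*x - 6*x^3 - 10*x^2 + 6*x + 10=-11*w^2 + 55*w - 6*x^3 + x^2*(19 - 12*w) + x*(-6*w^2 + 8*w + 139) + 154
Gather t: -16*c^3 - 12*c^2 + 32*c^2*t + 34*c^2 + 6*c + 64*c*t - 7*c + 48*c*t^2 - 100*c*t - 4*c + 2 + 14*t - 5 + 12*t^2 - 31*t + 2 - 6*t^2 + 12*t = -16*c^3 + 22*c^2 - 5*c + t^2*(48*c + 6) + t*(32*c^2 - 36*c - 5) - 1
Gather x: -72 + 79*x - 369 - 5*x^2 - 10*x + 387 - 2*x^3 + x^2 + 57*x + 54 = -2*x^3 - 4*x^2 + 126*x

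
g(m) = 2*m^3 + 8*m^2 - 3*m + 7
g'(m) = 6*m^2 + 16*m - 3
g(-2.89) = 34.21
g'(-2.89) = 0.87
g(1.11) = 16.26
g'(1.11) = 22.15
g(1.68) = 34.02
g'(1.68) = 40.81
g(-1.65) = 24.75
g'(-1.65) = -13.06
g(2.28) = 65.45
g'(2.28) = 64.67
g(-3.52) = 29.45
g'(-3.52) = 15.02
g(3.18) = 142.67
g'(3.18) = 108.55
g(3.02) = 125.99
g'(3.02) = 100.04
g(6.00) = 709.00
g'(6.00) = 309.00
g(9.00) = 2086.00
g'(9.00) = 627.00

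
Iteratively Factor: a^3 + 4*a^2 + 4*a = (a + 2)*(a^2 + 2*a) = (a + 2)^2*(a)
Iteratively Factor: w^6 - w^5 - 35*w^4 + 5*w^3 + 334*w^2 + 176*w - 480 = (w - 4)*(w^5 + 3*w^4 - 23*w^3 - 87*w^2 - 14*w + 120) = (w - 4)*(w + 2)*(w^4 + w^3 - 25*w^2 - 37*w + 60) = (w - 4)*(w + 2)*(w + 4)*(w^3 - 3*w^2 - 13*w + 15) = (w - 4)*(w - 1)*(w + 2)*(w + 4)*(w^2 - 2*w - 15) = (w - 5)*(w - 4)*(w - 1)*(w + 2)*(w + 4)*(w + 3)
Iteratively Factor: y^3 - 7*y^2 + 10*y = (y)*(y^2 - 7*y + 10) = y*(y - 5)*(y - 2)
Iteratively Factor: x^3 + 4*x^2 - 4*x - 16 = (x + 4)*(x^2 - 4) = (x + 2)*(x + 4)*(x - 2)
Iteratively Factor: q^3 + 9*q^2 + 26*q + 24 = (q + 4)*(q^2 + 5*q + 6) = (q + 2)*(q + 4)*(q + 3)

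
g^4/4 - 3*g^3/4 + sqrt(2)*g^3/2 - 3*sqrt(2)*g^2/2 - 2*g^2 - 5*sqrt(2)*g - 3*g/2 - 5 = (g/2 + 1)*(g/2 + sqrt(2)/2)*(g - 5)*(g + sqrt(2))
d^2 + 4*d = d*(d + 4)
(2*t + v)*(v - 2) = 2*t*v - 4*t + v^2 - 2*v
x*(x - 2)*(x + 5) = x^3 + 3*x^2 - 10*x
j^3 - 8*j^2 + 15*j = j*(j - 5)*(j - 3)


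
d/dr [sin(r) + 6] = cos(r)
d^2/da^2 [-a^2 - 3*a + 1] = -2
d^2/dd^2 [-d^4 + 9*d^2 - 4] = 18 - 12*d^2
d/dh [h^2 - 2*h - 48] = 2*h - 2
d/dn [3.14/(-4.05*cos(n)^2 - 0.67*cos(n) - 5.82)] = -(25.434*cos(n) + 2.1038)*sin(n)/(4.05*cos(n)^2 + 0.67*cos(n) + 5.82)^2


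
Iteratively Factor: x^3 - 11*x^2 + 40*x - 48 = (x - 4)*(x^2 - 7*x + 12) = (x - 4)^2*(x - 3)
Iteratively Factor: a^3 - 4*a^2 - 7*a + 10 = (a + 2)*(a^2 - 6*a + 5) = (a - 5)*(a + 2)*(a - 1)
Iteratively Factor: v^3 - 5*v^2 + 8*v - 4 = (v - 1)*(v^2 - 4*v + 4) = (v - 2)*(v - 1)*(v - 2)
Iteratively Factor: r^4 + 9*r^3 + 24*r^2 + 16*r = (r + 4)*(r^3 + 5*r^2 + 4*r) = (r + 4)^2*(r^2 + r) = r*(r + 4)^2*(r + 1)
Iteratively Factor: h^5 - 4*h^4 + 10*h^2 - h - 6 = (h + 1)*(h^4 - 5*h^3 + 5*h^2 + 5*h - 6) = (h - 2)*(h + 1)*(h^3 - 3*h^2 - h + 3) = (h - 3)*(h - 2)*(h + 1)*(h^2 - 1) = (h - 3)*(h - 2)*(h - 1)*(h + 1)*(h + 1)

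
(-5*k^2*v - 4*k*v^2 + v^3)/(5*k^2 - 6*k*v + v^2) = v*(k + v)/(-k + v)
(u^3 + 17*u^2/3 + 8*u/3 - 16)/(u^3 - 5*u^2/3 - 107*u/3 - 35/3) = (-3*u^3 - 17*u^2 - 8*u + 48)/(-3*u^3 + 5*u^2 + 107*u + 35)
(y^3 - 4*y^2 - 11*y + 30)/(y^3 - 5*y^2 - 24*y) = (y^2 - 7*y + 10)/(y*(y - 8))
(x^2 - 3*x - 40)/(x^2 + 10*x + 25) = (x - 8)/(x + 5)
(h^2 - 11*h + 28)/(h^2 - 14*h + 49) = (h - 4)/(h - 7)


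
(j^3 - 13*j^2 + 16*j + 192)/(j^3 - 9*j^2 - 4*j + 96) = (j - 8)/(j - 4)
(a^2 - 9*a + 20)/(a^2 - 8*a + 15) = (a - 4)/(a - 3)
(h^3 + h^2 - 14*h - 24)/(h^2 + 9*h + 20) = (h^3 + h^2 - 14*h - 24)/(h^2 + 9*h + 20)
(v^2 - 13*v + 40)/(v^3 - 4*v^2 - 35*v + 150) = (v - 8)/(v^2 + v - 30)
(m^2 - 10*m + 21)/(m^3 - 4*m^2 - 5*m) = (-m^2 + 10*m - 21)/(m*(-m^2 + 4*m + 5))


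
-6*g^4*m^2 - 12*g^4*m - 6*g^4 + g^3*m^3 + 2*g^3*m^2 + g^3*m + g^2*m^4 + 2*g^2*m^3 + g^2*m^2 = (-2*g + m)*(3*g + m)*(g*m + g)^2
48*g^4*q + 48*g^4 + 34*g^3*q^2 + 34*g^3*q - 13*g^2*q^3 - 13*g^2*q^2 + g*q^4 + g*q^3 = (-8*g + q)*(-6*g + q)*(g + q)*(g*q + g)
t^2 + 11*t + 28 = (t + 4)*(t + 7)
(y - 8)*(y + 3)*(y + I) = y^3 - 5*y^2 + I*y^2 - 24*y - 5*I*y - 24*I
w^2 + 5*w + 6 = (w + 2)*(w + 3)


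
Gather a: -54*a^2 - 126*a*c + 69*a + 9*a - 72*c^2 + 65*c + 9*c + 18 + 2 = -54*a^2 + a*(78 - 126*c) - 72*c^2 + 74*c + 20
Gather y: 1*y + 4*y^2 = 4*y^2 + y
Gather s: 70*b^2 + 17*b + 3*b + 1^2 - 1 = 70*b^2 + 20*b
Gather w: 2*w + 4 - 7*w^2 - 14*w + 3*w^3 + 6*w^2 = 3*w^3 - w^2 - 12*w + 4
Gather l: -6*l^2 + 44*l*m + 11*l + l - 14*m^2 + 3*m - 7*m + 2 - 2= -6*l^2 + l*(44*m + 12) - 14*m^2 - 4*m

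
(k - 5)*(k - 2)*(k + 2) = k^3 - 5*k^2 - 4*k + 20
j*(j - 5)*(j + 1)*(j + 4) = j^4 - 21*j^2 - 20*j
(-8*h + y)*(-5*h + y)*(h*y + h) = 40*h^3*y + 40*h^3 - 13*h^2*y^2 - 13*h^2*y + h*y^3 + h*y^2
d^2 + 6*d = d*(d + 6)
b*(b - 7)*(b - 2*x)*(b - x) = b^4 - 3*b^3*x - 7*b^3 + 2*b^2*x^2 + 21*b^2*x - 14*b*x^2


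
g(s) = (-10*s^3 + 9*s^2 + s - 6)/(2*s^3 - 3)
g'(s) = -6*s^2*(-10*s^3 + 9*s^2 + s - 6)/(2*s^3 - 3)^2 + (-30*s^2 + 18*s + 1)/(2*s^3 - 3)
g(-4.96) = -5.79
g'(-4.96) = -0.12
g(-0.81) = -1.09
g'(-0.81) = 7.14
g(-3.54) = -5.96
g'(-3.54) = -0.10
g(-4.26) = -5.88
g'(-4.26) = -0.12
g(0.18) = 1.87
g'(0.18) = -0.97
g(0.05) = 1.98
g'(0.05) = -0.60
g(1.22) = -15.11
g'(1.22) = 179.23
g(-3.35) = -5.98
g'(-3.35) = -0.09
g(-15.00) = -5.29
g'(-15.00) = -0.02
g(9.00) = -4.51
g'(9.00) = -0.05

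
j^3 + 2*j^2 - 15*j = j*(j - 3)*(j + 5)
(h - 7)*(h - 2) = h^2 - 9*h + 14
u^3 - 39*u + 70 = (u - 5)*(u - 2)*(u + 7)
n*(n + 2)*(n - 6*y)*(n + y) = n^4 - 5*n^3*y + 2*n^3 - 6*n^2*y^2 - 10*n^2*y - 12*n*y^2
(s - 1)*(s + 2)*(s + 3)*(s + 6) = s^4 + 10*s^3 + 25*s^2 - 36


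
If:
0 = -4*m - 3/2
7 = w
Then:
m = -3/8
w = 7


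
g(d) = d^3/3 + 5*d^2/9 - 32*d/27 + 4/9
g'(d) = d^2 + 10*d/9 - 32/27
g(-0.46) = 1.07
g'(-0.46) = -1.48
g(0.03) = 0.41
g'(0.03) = -1.15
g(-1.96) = 2.39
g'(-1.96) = 0.48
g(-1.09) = 1.96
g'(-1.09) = -1.21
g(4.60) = 39.19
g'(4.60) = 25.09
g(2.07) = 3.33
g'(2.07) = 5.40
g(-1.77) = 2.43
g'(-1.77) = -0.02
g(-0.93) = 1.76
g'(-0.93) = -1.35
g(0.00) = 0.44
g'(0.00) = -1.19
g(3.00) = 10.89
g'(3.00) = 11.15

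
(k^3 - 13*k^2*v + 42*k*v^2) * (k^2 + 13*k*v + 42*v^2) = k^5 - 85*k^3*v^2 + 1764*k*v^4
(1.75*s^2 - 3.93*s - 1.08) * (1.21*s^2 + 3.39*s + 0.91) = 2.1175*s^4 + 1.1772*s^3 - 13.037*s^2 - 7.2375*s - 0.9828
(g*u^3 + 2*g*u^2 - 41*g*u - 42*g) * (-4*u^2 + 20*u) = -4*g*u^5 + 12*g*u^4 + 204*g*u^3 - 652*g*u^2 - 840*g*u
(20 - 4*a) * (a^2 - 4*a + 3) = -4*a^3 + 36*a^2 - 92*a + 60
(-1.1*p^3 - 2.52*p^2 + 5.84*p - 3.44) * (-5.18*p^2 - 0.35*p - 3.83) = 5.698*p^5 + 13.4386*p^4 - 25.1562*p^3 + 25.4268*p^2 - 21.1632*p + 13.1752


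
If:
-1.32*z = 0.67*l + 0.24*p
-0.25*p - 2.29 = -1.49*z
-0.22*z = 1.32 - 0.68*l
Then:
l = 2.04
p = -7.36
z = 0.30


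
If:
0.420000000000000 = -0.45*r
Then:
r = -0.93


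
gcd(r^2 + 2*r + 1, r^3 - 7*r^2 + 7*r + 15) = r + 1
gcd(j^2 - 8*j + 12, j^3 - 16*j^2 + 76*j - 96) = j^2 - 8*j + 12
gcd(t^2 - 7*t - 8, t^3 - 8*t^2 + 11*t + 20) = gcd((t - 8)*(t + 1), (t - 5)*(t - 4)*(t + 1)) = t + 1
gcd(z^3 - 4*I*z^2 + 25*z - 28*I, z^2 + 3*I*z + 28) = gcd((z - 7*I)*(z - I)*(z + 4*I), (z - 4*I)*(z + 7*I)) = 1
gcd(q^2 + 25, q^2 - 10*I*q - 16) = 1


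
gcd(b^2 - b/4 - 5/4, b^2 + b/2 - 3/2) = 1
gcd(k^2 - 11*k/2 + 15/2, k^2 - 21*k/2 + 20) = k - 5/2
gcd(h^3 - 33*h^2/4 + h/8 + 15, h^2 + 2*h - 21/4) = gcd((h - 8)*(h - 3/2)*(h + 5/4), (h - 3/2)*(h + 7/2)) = h - 3/2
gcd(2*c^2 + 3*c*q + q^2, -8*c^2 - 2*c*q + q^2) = 2*c + q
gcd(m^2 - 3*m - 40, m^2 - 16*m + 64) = m - 8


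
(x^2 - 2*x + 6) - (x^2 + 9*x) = 6 - 11*x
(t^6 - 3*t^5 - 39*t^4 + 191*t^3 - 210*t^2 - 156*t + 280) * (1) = t^6 - 3*t^5 - 39*t^4 + 191*t^3 - 210*t^2 - 156*t + 280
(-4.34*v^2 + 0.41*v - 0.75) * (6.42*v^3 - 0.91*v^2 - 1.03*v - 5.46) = -27.8628*v^5 + 6.5816*v^4 - 0.717899999999999*v^3 + 23.9566*v^2 - 1.4661*v + 4.095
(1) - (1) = 0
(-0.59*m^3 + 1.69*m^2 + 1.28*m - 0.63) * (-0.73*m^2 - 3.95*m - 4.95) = 0.4307*m^5 + 1.0968*m^4 - 4.6894*m^3 - 12.9616*m^2 - 3.8475*m + 3.1185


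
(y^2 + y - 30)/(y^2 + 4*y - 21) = (y^2 + y - 30)/(y^2 + 4*y - 21)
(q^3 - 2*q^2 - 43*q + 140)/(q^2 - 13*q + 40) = (q^2 + 3*q - 28)/(q - 8)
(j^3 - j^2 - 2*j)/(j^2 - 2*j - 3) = j*(j - 2)/(j - 3)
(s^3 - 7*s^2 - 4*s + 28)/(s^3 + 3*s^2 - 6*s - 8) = (s^2 - 5*s - 14)/(s^2 + 5*s + 4)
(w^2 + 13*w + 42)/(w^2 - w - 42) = (w + 7)/(w - 7)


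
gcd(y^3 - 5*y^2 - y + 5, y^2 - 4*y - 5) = y^2 - 4*y - 5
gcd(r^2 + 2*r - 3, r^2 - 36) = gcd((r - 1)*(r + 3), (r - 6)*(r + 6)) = 1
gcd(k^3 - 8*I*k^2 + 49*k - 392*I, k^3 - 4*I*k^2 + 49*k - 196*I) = k^2 + 49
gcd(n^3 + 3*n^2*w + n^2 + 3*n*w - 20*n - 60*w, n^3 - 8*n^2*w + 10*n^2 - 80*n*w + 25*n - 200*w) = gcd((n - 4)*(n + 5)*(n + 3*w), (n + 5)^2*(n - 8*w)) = n + 5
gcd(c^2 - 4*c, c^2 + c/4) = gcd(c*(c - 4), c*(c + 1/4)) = c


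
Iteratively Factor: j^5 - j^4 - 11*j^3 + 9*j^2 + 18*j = (j)*(j^4 - j^3 - 11*j^2 + 9*j + 18) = j*(j - 2)*(j^3 + j^2 - 9*j - 9) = j*(j - 3)*(j - 2)*(j^2 + 4*j + 3) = j*(j - 3)*(j - 2)*(j + 3)*(j + 1)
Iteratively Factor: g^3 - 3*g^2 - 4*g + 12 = (g - 3)*(g^2 - 4) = (g - 3)*(g + 2)*(g - 2)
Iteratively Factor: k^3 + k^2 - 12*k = (k - 3)*(k^2 + 4*k) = k*(k - 3)*(k + 4)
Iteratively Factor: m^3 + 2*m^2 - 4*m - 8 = (m - 2)*(m^2 + 4*m + 4) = (m - 2)*(m + 2)*(m + 2)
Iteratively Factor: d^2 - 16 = (d - 4)*(d + 4)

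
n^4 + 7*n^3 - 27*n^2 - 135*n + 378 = (n - 3)^2*(n + 6)*(n + 7)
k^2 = k^2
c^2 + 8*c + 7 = (c + 1)*(c + 7)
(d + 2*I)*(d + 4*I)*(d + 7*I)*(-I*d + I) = -I*d^4 + 13*d^3 + I*d^3 - 13*d^2 + 50*I*d^2 - 56*d - 50*I*d + 56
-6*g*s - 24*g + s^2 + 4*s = (-6*g + s)*(s + 4)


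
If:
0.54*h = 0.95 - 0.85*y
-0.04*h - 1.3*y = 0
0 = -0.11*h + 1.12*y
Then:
No Solution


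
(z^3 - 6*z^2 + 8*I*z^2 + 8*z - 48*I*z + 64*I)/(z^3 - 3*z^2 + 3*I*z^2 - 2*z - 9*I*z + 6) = (z^3 + z^2*(-6 + 8*I) + z*(8 - 48*I) + 64*I)/(z^3 + z^2*(-3 + 3*I) + z*(-2 - 9*I) + 6)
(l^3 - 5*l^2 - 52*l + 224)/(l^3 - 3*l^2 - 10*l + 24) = (l^2 - l - 56)/(l^2 + l - 6)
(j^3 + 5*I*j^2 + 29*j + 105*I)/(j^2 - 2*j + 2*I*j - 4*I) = (j^3 + 5*I*j^2 + 29*j + 105*I)/(j^2 + 2*j*(-1 + I) - 4*I)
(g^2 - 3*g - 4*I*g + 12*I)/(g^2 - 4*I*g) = (g - 3)/g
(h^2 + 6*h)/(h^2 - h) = (h + 6)/(h - 1)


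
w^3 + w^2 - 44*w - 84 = (w - 7)*(w + 2)*(w + 6)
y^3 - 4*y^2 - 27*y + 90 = (y - 6)*(y - 3)*(y + 5)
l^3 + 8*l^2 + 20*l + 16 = (l + 2)^2*(l + 4)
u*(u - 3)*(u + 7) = u^3 + 4*u^2 - 21*u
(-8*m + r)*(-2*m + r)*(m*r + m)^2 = 16*m^4*r^2 + 32*m^4*r + 16*m^4 - 10*m^3*r^3 - 20*m^3*r^2 - 10*m^3*r + m^2*r^4 + 2*m^2*r^3 + m^2*r^2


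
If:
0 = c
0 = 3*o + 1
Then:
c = 0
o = -1/3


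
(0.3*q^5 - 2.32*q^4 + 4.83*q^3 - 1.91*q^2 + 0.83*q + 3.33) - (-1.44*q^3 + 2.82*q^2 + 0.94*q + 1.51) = 0.3*q^5 - 2.32*q^4 + 6.27*q^3 - 4.73*q^2 - 0.11*q + 1.82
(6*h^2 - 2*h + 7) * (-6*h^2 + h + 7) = -36*h^4 + 18*h^3 - 2*h^2 - 7*h + 49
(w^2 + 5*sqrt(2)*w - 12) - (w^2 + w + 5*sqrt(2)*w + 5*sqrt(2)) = -w - 12 - 5*sqrt(2)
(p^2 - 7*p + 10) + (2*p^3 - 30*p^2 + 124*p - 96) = 2*p^3 - 29*p^2 + 117*p - 86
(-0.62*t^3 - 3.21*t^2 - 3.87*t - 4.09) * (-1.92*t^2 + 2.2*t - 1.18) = 1.1904*t^5 + 4.7992*t^4 + 1.1*t^3 + 3.1266*t^2 - 4.4314*t + 4.8262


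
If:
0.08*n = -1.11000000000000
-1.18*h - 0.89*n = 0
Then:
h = 10.47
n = -13.88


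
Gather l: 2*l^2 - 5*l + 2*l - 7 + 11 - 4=2*l^2 - 3*l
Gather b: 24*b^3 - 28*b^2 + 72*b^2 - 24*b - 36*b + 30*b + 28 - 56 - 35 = 24*b^3 + 44*b^2 - 30*b - 63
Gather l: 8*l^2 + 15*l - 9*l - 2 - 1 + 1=8*l^2 + 6*l - 2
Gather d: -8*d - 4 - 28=-8*d - 32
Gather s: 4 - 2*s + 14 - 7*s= 18 - 9*s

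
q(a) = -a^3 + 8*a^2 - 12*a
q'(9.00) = -111.00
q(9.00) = -189.00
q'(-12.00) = -636.00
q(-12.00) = 3024.00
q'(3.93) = 4.55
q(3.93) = 15.70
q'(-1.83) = -51.33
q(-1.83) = 54.88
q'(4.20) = 2.28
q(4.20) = 16.63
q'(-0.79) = -26.51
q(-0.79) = 14.97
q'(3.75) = 5.81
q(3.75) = 14.77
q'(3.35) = 7.93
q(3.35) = 11.98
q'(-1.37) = -39.55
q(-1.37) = 34.03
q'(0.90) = -0.03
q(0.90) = -5.05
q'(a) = -3*a^2 + 16*a - 12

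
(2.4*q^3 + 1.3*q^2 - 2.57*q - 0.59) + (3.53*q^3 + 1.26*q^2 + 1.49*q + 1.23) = 5.93*q^3 + 2.56*q^2 - 1.08*q + 0.64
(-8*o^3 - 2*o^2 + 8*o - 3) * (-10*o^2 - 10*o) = 80*o^5 + 100*o^4 - 60*o^3 - 50*o^2 + 30*o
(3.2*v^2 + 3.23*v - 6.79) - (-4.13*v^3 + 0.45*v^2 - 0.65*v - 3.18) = 4.13*v^3 + 2.75*v^2 + 3.88*v - 3.61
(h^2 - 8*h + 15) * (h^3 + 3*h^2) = h^5 - 5*h^4 - 9*h^3 + 45*h^2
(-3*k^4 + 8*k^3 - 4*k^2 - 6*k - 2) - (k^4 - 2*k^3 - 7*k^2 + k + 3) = -4*k^4 + 10*k^3 + 3*k^2 - 7*k - 5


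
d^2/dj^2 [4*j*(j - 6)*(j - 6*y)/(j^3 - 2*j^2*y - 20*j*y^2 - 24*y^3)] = 16*(-2*j*y - 3*j + 2*y^2 + 12*y)/(j^4 + 8*j^3*y + 24*j^2*y^2 + 32*j*y^3 + 16*y^4)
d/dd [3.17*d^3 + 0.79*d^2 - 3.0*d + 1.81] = 9.51*d^2 + 1.58*d - 3.0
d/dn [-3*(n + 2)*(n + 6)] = -6*n - 24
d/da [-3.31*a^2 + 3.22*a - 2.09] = 3.22 - 6.62*a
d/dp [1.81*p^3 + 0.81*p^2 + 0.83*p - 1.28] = 5.43*p^2 + 1.62*p + 0.83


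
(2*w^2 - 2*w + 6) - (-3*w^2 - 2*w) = 5*w^2 + 6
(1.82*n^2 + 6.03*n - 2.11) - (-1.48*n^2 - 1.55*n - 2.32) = 3.3*n^2 + 7.58*n + 0.21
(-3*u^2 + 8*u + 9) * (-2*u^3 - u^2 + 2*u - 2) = 6*u^5 - 13*u^4 - 32*u^3 + 13*u^2 + 2*u - 18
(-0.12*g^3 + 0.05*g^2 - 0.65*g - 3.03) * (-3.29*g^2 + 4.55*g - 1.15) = 0.3948*g^5 - 0.7105*g^4 + 2.504*g^3 + 6.9537*g^2 - 13.039*g + 3.4845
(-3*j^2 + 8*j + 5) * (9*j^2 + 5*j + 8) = -27*j^4 + 57*j^3 + 61*j^2 + 89*j + 40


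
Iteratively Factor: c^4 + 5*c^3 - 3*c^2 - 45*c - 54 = (c - 3)*(c^3 + 8*c^2 + 21*c + 18) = (c - 3)*(c + 3)*(c^2 + 5*c + 6) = (c - 3)*(c + 2)*(c + 3)*(c + 3)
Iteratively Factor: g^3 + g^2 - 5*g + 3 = (g - 1)*(g^2 + 2*g - 3) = (g - 1)*(g + 3)*(g - 1)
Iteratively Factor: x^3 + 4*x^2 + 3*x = (x + 1)*(x^2 + 3*x) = x*(x + 1)*(x + 3)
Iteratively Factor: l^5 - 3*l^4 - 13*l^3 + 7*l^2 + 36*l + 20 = (l + 1)*(l^4 - 4*l^3 - 9*l^2 + 16*l + 20) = (l + 1)^2*(l^3 - 5*l^2 - 4*l + 20) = (l + 1)^2*(l + 2)*(l^2 - 7*l + 10) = (l - 2)*(l + 1)^2*(l + 2)*(l - 5)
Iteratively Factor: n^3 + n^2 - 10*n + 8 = (n - 1)*(n^2 + 2*n - 8) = (n - 1)*(n + 4)*(n - 2)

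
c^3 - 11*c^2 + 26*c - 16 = (c - 8)*(c - 2)*(c - 1)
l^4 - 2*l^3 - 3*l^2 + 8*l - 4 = (l - 2)*(l - 1)^2*(l + 2)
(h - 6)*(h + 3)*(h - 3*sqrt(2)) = h^3 - 3*sqrt(2)*h^2 - 3*h^2 - 18*h + 9*sqrt(2)*h + 54*sqrt(2)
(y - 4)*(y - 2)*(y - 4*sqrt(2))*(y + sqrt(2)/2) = y^4 - 6*y^3 - 7*sqrt(2)*y^3/2 + 4*y^2 + 21*sqrt(2)*y^2 - 28*sqrt(2)*y + 24*y - 32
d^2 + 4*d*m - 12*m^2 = (d - 2*m)*(d + 6*m)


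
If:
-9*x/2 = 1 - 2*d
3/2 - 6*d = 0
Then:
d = 1/4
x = -1/9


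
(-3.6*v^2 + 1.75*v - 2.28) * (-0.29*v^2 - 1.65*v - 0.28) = 1.044*v^4 + 5.4325*v^3 - 1.2183*v^2 + 3.272*v + 0.6384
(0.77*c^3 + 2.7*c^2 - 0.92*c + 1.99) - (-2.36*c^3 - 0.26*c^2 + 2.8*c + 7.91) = 3.13*c^3 + 2.96*c^2 - 3.72*c - 5.92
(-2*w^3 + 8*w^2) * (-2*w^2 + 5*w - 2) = 4*w^5 - 26*w^4 + 44*w^3 - 16*w^2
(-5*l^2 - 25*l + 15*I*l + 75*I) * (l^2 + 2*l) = -5*l^4 - 35*l^3 + 15*I*l^3 - 50*l^2 + 105*I*l^2 + 150*I*l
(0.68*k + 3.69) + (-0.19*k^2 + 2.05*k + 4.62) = -0.19*k^2 + 2.73*k + 8.31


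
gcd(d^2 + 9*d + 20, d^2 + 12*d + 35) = d + 5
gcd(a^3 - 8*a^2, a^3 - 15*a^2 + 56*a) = a^2 - 8*a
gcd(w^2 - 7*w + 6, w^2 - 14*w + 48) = w - 6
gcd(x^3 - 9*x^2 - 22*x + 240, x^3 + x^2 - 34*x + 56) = 1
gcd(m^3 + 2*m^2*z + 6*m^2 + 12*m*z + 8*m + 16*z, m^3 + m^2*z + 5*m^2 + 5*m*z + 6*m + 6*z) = m + 2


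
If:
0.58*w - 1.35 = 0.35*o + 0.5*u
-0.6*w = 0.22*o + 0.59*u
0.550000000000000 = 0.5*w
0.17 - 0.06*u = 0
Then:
No Solution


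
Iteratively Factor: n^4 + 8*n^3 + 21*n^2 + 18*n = (n + 2)*(n^3 + 6*n^2 + 9*n) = (n + 2)*(n + 3)*(n^2 + 3*n) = n*(n + 2)*(n + 3)*(n + 3)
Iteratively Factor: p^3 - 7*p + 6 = (p - 1)*(p^2 + p - 6) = (p - 1)*(p + 3)*(p - 2)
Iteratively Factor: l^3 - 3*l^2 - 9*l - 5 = (l + 1)*(l^2 - 4*l - 5) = (l + 1)^2*(l - 5)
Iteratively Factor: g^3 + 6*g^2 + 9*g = (g)*(g^2 + 6*g + 9) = g*(g + 3)*(g + 3)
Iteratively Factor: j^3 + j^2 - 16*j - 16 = (j + 1)*(j^2 - 16) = (j - 4)*(j + 1)*(j + 4)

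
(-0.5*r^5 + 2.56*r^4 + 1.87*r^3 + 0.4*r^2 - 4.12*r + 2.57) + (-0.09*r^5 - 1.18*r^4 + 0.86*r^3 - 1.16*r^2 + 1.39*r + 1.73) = -0.59*r^5 + 1.38*r^4 + 2.73*r^3 - 0.76*r^2 - 2.73*r + 4.3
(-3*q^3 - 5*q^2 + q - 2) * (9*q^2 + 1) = -27*q^5 - 45*q^4 + 6*q^3 - 23*q^2 + q - 2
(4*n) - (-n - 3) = 5*n + 3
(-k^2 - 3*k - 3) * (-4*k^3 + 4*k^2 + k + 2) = 4*k^5 + 8*k^4 - k^3 - 17*k^2 - 9*k - 6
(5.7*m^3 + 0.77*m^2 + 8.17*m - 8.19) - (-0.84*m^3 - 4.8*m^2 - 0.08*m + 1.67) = 6.54*m^3 + 5.57*m^2 + 8.25*m - 9.86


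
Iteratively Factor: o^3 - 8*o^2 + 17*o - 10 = (o - 5)*(o^2 - 3*o + 2) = (o - 5)*(o - 1)*(o - 2)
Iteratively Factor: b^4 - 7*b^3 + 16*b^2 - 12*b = (b - 3)*(b^3 - 4*b^2 + 4*b) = (b - 3)*(b - 2)*(b^2 - 2*b) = b*(b - 3)*(b - 2)*(b - 2)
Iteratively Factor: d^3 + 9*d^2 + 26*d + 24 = (d + 3)*(d^2 + 6*d + 8) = (d + 2)*(d + 3)*(d + 4)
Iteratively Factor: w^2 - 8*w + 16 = (w - 4)*(w - 4)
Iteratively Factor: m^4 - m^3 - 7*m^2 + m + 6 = (m - 3)*(m^3 + 2*m^2 - m - 2) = (m - 3)*(m + 2)*(m^2 - 1) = (m - 3)*(m + 1)*(m + 2)*(m - 1)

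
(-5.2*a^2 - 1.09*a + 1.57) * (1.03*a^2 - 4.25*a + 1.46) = -5.356*a^4 + 20.9773*a^3 - 1.3424*a^2 - 8.2639*a + 2.2922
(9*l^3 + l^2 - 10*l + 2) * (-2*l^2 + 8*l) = -18*l^5 + 70*l^4 + 28*l^3 - 84*l^2 + 16*l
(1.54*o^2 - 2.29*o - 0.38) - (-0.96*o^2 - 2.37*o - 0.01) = 2.5*o^2 + 0.0800000000000001*o - 0.37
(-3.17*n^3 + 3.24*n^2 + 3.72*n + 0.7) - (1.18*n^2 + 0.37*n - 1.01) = -3.17*n^3 + 2.06*n^2 + 3.35*n + 1.71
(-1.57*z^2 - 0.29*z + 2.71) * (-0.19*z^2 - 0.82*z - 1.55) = 0.2983*z^4 + 1.3425*z^3 + 2.1564*z^2 - 1.7727*z - 4.2005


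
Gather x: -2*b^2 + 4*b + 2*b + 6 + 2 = -2*b^2 + 6*b + 8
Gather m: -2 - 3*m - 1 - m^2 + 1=-m^2 - 3*m - 2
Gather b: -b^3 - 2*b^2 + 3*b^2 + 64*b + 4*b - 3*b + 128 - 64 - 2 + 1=-b^3 + b^2 + 65*b + 63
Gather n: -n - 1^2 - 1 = -n - 2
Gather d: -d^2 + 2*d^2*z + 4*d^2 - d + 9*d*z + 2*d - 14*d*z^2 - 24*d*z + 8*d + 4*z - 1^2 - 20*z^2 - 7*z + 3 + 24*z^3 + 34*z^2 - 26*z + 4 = d^2*(2*z + 3) + d*(-14*z^2 - 15*z + 9) + 24*z^3 + 14*z^2 - 29*z + 6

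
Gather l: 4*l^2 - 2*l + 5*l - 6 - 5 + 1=4*l^2 + 3*l - 10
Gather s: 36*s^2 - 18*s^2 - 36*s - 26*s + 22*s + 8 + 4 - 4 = 18*s^2 - 40*s + 8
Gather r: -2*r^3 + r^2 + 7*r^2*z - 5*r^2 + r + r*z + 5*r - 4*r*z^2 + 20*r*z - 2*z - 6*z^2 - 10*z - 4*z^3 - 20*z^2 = -2*r^3 + r^2*(7*z - 4) + r*(-4*z^2 + 21*z + 6) - 4*z^3 - 26*z^2 - 12*z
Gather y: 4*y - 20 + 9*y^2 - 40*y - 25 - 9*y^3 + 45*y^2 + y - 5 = -9*y^3 + 54*y^2 - 35*y - 50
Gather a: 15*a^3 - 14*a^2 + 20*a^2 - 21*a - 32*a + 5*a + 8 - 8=15*a^3 + 6*a^2 - 48*a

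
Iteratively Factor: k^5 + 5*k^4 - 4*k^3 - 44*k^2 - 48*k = (k - 3)*(k^4 + 8*k^3 + 20*k^2 + 16*k) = k*(k - 3)*(k^3 + 8*k^2 + 20*k + 16) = k*(k - 3)*(k + 4)*(k^2 + 4*k + 4) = k*(k - 3)*(k + 2)*(k + 4)*(k + 2)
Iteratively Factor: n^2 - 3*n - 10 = (n - 5)*(n + 2)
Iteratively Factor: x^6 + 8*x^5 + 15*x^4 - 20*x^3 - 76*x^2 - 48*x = (x + 4)*(x^5 + 4*x^4 - x^3 - 16*x^2 - 12*x) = (x - 2)*(x + 4)*(x^4 + 6*x^3 + 11*x^2 + 6*x) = (x - 2)*(x + 1)*(x + 4)*(x^3 + 5*x^2 + 6*x) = (x - 2)*(x + 1)*(x + 2)*(x + 4)*(x^2 + 3*x) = (x - 2)*(x + 1)*(x + 2)*(x + 3)*(x + 4)*(x)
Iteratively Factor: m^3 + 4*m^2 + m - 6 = (m - 1)*(m^2 + 5*m + 6) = (m - 1)*(m + 3)*(m + 2)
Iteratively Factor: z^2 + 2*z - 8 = (z - 2)*(z + 4)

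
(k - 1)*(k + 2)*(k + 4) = k^3 + 5*k^2 + 2*k - 8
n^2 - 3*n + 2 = (n - 2)*(n - 1)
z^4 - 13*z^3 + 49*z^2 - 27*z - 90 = (z - 6)*(z - 5)*(z - 3)*(z + 1)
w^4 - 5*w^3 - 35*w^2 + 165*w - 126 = (w - 7)*(w - 3)*(w - 1)*(w + 6)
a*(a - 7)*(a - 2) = a^3 - 9*a^2 + 14*a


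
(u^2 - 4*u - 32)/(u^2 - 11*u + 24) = (u + 4)/(u - 3)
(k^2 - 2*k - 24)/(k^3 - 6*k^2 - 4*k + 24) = (k + 4)/(k^2 - 4)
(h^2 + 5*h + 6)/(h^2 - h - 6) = (h + 3)/(h - 3)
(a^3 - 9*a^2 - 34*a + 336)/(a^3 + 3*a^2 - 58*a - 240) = (a - 7)/(a + 5)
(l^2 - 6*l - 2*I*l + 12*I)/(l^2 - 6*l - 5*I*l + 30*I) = (l - 2*I)/(l - 5*I)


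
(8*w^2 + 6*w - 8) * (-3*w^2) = -24*w^4 - 18*w^3 + 24*w^2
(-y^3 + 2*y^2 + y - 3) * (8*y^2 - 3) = -8*y^5 + 16*y^4 + 11*y^3 - 30*y^2 - 3*y + 9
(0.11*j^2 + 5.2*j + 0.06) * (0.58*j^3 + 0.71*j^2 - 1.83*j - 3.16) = 0.0638*j^5 + 3.0941*j^4 + 3.5255*j^3 - 9.821*j^2 - 16.5418*j - 0.1896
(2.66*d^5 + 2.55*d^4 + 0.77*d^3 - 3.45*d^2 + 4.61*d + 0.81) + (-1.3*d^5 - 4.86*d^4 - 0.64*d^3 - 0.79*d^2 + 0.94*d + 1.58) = 1.36*d^5 - 2.31*d^4 + 0.13*d^3 - 4.24*d^2 + 5.55*d + 2.39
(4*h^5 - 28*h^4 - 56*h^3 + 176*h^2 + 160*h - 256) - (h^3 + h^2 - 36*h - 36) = 4*h^5 - 28*h^4 - 57*h^3 + 175*h^2 + 196*h - 220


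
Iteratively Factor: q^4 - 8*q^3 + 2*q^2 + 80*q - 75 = (q - 5)*(q^3 - 3*q^2 - 13*q + 15) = (q - 5)^2*(q^2 + 2*q - 3) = (q - 5)^2*(q + 3)*(q - 1)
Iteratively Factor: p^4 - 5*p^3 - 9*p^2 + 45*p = (p - 3)*(p^3 - 2*p^2 - 15*p) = p*(p - 3)*(p^2 - 2*p - 15) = p*(p - 3)*(p + 3)*(p - 5)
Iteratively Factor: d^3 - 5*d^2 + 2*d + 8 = (d - 4)*(d^2 - d - 2) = (d - 4)*(d - 2)*(d + 1)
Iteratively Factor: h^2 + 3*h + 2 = (h + 2)*(h + 1)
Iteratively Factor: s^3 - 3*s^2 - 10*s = (s - 5)*(s^2 + 2*s) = (s - 5)*(s + 2)*(s)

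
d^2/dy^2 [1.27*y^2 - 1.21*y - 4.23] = 2.54000000000000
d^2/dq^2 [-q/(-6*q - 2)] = -3/(3*q + 1)^3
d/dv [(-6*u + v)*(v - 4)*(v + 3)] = -12*u*v + 6*u + 3*v^2 - 2*v - 12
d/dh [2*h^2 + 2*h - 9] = 4*h + 2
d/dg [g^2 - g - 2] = 2*g - 1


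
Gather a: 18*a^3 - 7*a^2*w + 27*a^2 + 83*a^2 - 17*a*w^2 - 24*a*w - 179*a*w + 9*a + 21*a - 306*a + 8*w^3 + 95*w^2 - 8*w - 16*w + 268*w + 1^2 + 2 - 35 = 18*a^3 + a^2*(110 - 7*w) + a*(-17*w^2 - 203*w - 276) + 8*w^3 + 95*w^2 + 244*w - 32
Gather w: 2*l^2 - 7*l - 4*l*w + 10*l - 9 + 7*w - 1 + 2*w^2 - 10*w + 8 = 2*l^2 + 3*l + 2*w^2 + w*(-4*l - 3) - 2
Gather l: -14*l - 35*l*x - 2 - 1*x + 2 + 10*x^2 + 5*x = l*(-35*x - 14) + 10*x^2 + 4*x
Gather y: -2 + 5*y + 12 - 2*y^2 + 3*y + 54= -2*y^2 + 8*y + 64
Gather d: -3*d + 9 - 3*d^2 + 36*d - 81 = -3*d^2 + 33*d - 72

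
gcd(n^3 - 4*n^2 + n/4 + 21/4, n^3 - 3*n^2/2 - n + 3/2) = n^2 - n/2 - 3/2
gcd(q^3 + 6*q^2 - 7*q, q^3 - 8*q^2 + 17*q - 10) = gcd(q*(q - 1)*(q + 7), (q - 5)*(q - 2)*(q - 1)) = q - 1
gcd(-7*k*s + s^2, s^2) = s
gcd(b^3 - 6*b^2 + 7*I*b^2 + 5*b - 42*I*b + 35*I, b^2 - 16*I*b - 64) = 1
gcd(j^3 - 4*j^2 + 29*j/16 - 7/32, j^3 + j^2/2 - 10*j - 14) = j - 7/2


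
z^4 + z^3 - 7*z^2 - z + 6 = (z - 2)*(z - 1)*(z + 1)*(z + 3)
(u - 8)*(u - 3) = u^2 - 11*u + 24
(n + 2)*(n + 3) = n^2 + 5*n + 6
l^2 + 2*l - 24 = (l - 4)*(l + 6)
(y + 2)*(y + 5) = y^2 + 7*y + 10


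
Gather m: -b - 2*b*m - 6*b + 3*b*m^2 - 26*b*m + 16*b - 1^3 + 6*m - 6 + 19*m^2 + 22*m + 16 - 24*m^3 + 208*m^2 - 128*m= 9*b - 24*m^3 + m^2*(3*b + 227) + m*(-28*b - 100) + 9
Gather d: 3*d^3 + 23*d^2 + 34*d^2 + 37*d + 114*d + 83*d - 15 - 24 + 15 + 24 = 3*d^3 + 57*d^2 + 234*d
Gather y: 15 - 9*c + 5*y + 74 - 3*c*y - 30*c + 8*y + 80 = -39*c + y*(13 - 3*c) + 169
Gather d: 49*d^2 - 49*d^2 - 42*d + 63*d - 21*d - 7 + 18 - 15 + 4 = 0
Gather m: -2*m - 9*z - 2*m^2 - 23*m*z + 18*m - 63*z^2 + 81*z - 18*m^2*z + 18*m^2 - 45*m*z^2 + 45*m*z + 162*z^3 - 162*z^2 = m^2*(16 - 18*z) + m*(-45*z^2 + 22*z + 16) + 162*z^3 - 225*z^2 + 72*z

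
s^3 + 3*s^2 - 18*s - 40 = (s - 4)*(s + 2)*(s + 5)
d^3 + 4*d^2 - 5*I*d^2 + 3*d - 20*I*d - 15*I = (d + 1)*(d + 3)*(d - 5*I)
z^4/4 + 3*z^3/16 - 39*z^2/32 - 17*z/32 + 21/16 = (z/4 + 1/2)*(z - 7/4)*(z - 1)*(z + 3/2)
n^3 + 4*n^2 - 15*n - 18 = (n - 3)*(n + 1)*(n + 6)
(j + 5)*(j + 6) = j^2 + 11*j + 30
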